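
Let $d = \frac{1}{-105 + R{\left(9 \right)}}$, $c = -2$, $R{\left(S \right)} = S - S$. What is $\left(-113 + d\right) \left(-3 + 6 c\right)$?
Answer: $\frac{11866}{7} \approx 1695.1$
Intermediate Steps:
$R{\left(S \right)} = 0$
$d = - \frac{1}{105}$ ($d = \frac{1}{-105 + 0} = \frac{1}{-105} = - \frac{1}{105} \approx -0.0095238$)
$\left(-113 + d\right) \left(-3 + 6 c\right) = \left(-113 - \frac{1}{105}\right) \left(-3 + 6 \left(-2\right)\right) = - \frac{11866 \left(-3 - 12\right)}{105} = \left(- \frac{11866}{105}\right) \left(-15\right) = \frac{11866}{7}$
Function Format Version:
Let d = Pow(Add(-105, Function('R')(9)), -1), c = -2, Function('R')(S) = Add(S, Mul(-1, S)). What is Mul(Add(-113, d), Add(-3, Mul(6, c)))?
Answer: Rational(11866, 7) ≈ 1695.1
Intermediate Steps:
Function('R')(S) = 0
d = Rational(-1, 105) (d = Pow(Add(-105, 0), -1) = Pow(-105, -1) = Rational(-1, 105) ≈ -0.0095238)
Mul(Add(-113, d), Add(-3, Mul(6, c))) = Mul(Add(-113, Rational(-1, 105)), Add(-3, Mul(6, -2))) = Mul(Rational(-11866, 105), Add(-3, -12)) = Mul(Rational(-11866, 105), -15) = Rational(11866, 7)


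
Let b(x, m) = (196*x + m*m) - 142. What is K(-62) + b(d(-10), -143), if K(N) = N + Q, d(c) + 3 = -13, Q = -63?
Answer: 17046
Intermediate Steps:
d(c) = -16 (d(c) = -3 - 13 = -16)
K(N) = -63 + N (K(N) = N - 63 = -63 + N)
b(x, m) = -142 + m**2 + 196*x (b(x, m) = (196*x + m**2) - 142 = (m**2 + 196*x) - 142 = -142 + m**2 + 196*x)
K(-62) + b(d(-10), -143) = (-63 - 62) + (-142 + (-143)**2 + 196*(-16)) = -125 + (-142 + 20449 - 3136) = -125 + 17171 = 17046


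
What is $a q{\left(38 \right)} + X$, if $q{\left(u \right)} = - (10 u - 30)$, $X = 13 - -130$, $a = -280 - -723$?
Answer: $-154907$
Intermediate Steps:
$a = 443$ ($a = -280 + 723 = 443$)
$X = 143$ ($X = 13 + 130 = 143$)
$q{\left(u \right)} = 30 - 10 u$ ($q{\left(u \right)} = - (-30 + 10 u) = 30 - 10 u$)
$a q{\left(38 \right)} + X = 443 \left(30 - 380\right) + 143 = 443 \left(-350\right) + 143 = -155050 + 143 = -154907$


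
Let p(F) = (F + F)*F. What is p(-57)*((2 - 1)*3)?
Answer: 19494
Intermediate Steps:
p(F) = 2*F² (p(F) = (2*F)*F = 2*F²)
p(-57)*((2 - 1)*3) = (2*(-57)²)*((2 - 1)*3) = (2*3249)*(1*3) = 6498*3 = 19494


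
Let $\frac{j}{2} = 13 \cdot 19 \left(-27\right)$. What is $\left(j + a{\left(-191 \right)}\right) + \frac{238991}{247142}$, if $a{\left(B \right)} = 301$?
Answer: $- \frac{3221751263}{247142} \approx -13036.0$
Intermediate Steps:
$j = -13338$ ($j = 2 \cdot 13 \cdot 19 \left(-27\right) = 2 \cdot 247 \left(-27\right) = 2 \left(-6669\right) = -13338$)
$\left(j + a{\left(-191 \right)}\right) + \frac{238991}{247142} = \left(-13338 + 301\right) + \frac{238991}{247142} = -13037 + 238991 \cdot \frac{1}{247142} = -13037 + \frac{238991}{247142} = - \frac{3221751263}{247142}$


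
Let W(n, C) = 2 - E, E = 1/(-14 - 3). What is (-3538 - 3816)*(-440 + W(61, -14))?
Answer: 54750530/17 ≈ 3.2206e+6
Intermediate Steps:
E = -1/17 (E = 1/(-17) = -1/17 ≈ -0.058824)
W(n, C) = 35/17 (W(n, C) = 2 - 1*(-1/17) = 2 + 1/17 = 35/17)
(-3538 - 3816)*(-440 + W(61, -14)) = (-3538 - 3816)*(-440 + 35/17) = -7354*(-7445/17) = 54750530/17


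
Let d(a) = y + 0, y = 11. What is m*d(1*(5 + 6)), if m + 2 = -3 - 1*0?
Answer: -55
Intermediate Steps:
d(a) = 11 (d(a) = 11 + 0 = 11)
m = -5 (m = -2 + (-3 - 1*0) = -2 + (-3 + 0) = -2 - 3 = -5)
m*d(1*(5 + 6)) = -5*11 = -55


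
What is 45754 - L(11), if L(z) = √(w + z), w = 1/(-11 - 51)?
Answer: 45754 - √42222/62 ≈ 45751.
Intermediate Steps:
w = -1/62 (w = 1/(-62) = -1/62 ≈ -0.016129)
L(z) = √(-1/62 + z)
45754 - L(11) = 45754 - √(-62 + 3844*11)/62 = 45754 - √(-62 + 42284)/62 = 45754 - √42222/62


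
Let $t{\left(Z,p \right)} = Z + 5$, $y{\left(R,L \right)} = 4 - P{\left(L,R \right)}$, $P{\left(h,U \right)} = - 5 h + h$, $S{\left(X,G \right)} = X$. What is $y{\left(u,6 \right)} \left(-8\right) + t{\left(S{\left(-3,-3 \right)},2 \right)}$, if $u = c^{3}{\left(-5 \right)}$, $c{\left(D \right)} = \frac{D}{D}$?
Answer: $-222$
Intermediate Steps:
$P{\left(h,U \right)} = - 4 h$
$c{\left(D \right)} = 1$
$u = 1$ ($u = 1^{3} = 1$)
$y{\left(R,L \right)} = 4 + 4 L$ ($y{\left(R,L \right)} = 4 - - 4 L = 4 + 4 L$)
$t{\left(Z,p \right)} = 5 + Z$
$y{\left(u,6 \right)} \left(-8\right) + t{\left(S{\left(-3,-3 \right)},2 \right)} = \left(4 + 4 \cdot 6\right) \left(-8\right) + \left(5 - 3\right) = \left(4 + 24\right) \left(-8\right) + 2 = 28 \left(-8\right) + 2 = -224 + 2 = -222$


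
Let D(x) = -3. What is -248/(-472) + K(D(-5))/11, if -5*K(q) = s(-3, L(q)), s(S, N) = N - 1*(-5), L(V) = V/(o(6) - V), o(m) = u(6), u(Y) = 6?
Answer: 4289/9735 ≈ 0.44058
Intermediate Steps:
o(m) = 6
L(V) = V/(6 - V)
s(S, N) = 5 + N (s(S, N) = N + 5 = 5 + N)
K(q) = -1 + q/(5*(-6 + q)) (K(q) = -(5 - q/(-6 + q))/5 = -1 + q/(5*(-6 + q)))
-248/(-472) + K(D(-5))/11 = -248/(-472) + (2*(15 - 2*(-3))/(5*(-6 - 3)))/11 = -248*(-1/472) + ((⅖)*(15 + 6)/(-9))*(1/11) = 31/59 + ((⅖)*(-⅑)*21)*(1/11) = 31/59 - 14/15*1/11 = 31/59 - 14/165 = 4289/9735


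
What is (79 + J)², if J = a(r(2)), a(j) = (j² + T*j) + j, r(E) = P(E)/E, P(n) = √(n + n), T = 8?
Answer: 7921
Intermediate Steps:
P(n) = √2*√n (P(n) = √(2*n) = √2*√n)
r(E) = √2/√E (r(E) = (√2*√E)/E = √2/√E)
a(j) = j² + 9*j (a(j) = (j² + 8*j) + j = j² + 9*j)
J = 10 (J = (√2/√2)*(9 + √2/√2) = (√2*(√2/2))*(9 + √2*(√2/2)) = 1*(9 + 1) = 1*10 = 10)
(79 + J)² = (79 + 10)² = 89² = 7921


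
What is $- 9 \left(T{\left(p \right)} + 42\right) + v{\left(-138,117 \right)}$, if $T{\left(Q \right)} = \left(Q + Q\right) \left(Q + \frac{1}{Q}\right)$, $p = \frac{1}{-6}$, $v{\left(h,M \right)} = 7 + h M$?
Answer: $- \frac{33071}{2} \approx -16536.0$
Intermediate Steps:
$v{\left(h,M \right)} = 7 + M h$
$p = - \frac{1}{6} \approx -0.16667$
$T{\left(Q \right)} = 2 Q \left(Q + \frac{1}{Q}\right)$
$- 9 \left(T{\left(p \right)} + 42\right) + v{\left(-138,117 \right)} = - 9 \left(\left(2 + 2 \left(- \frac{1}{6}\right)^{2}\right) + 42\right) + \left(7 + 117 \left(-138\right)\right) = - 9 \left(\left(2 + 2 \cdot \frac{1}{36}\right) + 42\right) + \left(7 - 16146\right) = - 9 \left(\left(2 + \frac{1}{18}\right) + 42\right) - 16139 = - 9 \left(\frac{37}{18} + 42\right) - 16139 = \left(-9\right) \frac{793}{18} - 16139 = - \frac{793}{2} - 16139 = - \frac{33071}{2}$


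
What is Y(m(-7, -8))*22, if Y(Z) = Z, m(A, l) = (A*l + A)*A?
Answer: -7546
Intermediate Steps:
m(A, l) = A*(A + A*l) (m(A, l) = (A + A*l)*A = A*(A + A*l))
Y(m(-7, -8))*22 = ((-7)²*(1 - 8))*22 = (49*(-7))*22 = -343*22 = -7546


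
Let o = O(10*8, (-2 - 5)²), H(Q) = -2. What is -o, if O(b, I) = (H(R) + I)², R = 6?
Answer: -2209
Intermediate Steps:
O(b, I) = (-2 + I)²
o = 2209 (o = (-2 + (-2 - 5)²)² = (-2 + (-7)²)² = (-2 + 49)² = 47² = 2209)
-o = -1*2209 = -2209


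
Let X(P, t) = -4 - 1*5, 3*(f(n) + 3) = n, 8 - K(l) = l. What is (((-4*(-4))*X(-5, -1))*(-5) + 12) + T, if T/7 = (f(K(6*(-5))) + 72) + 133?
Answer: 6704/3 ≈ 2234.7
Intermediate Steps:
K(l) = 8 - l
f(n) = -3 + n/3
X(P, t) = -9 (X(P, t) = -4 - 5 = -9)
T = 4508/3 (T = 7*(((-3 + (8 - 6*(-5))/3) + 72) + 133) = 7*(((-3 + (8 - 1*(-30))/3) + 72) + 133) = 7*(((-3 + (8 + 30)/3) + 72) + 133) = 7*(((-3 + (⅓)*38) + 72) + 133) = 7*(((-3 + 38/3) + 72) + 133) = 7*((29/3 + 72) + 133) = 7*(245/3 + 133) = 7*(644/3) = 4508/3 ≈ 1502.7)
(((-4*(-4))*X(-5, -1))*(-5) + 12) + T = ((-4*(-4)*(-9))*(-5) + 12) + 4508/3 = ((16*(-9))*(-5) + 12) + 4508/3 = (-144*(-5) + 12) + 4508/3 = (720 + 12) + 4508/3 = 732 + 4508/3 = 6704/3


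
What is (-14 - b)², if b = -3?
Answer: 121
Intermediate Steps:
(-14 - b)² = (-14 - 1*(-3))² = (-14 + 3)² = (-11)² = 121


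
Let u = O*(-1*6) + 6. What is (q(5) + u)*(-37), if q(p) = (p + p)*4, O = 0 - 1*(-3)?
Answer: -1036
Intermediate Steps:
O = 3 (O = 0 + 3 = 3)
u = -12 (u = 3*(-1*6) + 6 = 3*(-6) + 6 = -18 + 6 = -12)
q(p) = 8*p (q(p) = (2*p)*4 = 8*p)
(q(5) + u)*(-37) = (8*5 - 12)*(-37) = (40 - 12)*(-37) = 28*(-37) = -1036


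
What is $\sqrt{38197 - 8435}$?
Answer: $\sqrt{29762} \approx 172.52$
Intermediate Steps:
$\sqrt{38197 - 8435} = \sqrt{29762}$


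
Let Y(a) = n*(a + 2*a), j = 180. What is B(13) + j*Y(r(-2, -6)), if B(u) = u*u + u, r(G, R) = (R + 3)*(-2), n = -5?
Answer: -16018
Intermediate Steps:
r(G, R) = -6 - 2*R (r(G, R) = (3 + R)*(-2) = -6 - 2*R)
Y(a) = -15*a (Y(a) = -5*(a + 2*a) = -15*a)
B(u) = u + u**2 (B(u) = u**2 + u = u + u**2)
B(13) + j*Y(r(-2, -6)) = 13*(1 + 13) + 180*(-15*(-6 - 2*(-6))) = 13*14 + 180*(-15*(-6 + 12)) = 182 + 180*(-15*6) = 182 + 180*(-90) = 182 - 16200 = -16018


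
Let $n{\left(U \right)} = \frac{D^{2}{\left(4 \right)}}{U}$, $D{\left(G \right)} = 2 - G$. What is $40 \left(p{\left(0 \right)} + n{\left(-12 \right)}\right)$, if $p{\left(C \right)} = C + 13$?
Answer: $\frac{1520}{3} \approx 506.67$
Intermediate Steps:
$p{\left(C \right)} = 13 + C$
$n{\left(U \right)} = \frac{4}{U}$ ($n{\left(U \right)} = \frac{\left(2 - 4\right)^{2}}{U} = \frac{\left(-2\right)^{2}}{U} = \frac{4}{U}$)
$40 \left(p{\left(0 \right)} + n{\left(-12 \right)}\right) = 40 \left(\left(13 + 0\right) + \frac{4}{-12}\right) = 40 \left(13 + 4 \left(- \frac{1}{12}\right)\right) = 40 \left(13 - \frac{1}{3}\right) = 40 \cdot \frac{38}{3} = \frac{1520}{3}$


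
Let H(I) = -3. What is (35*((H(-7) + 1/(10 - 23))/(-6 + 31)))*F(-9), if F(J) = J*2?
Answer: 1008/13 ≈ 77.538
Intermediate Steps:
F(J) = 2*J
(35*((H(-7) + 1/(10 - 23))/(-6 + 31)))*F(-9) = (35*((-3 + 1/(10 - 23))/(-6 + 31)))*(2*(-9)) = (35*((-3 + 1/(-13))/25))*(-18) = (35*((-3 - 1/13)*(1/25)))*(-18) = (35*(-40/13*1/25))*(-18) = (35*(-8/65))*(-18) = -56/13*(-18) = 1008/13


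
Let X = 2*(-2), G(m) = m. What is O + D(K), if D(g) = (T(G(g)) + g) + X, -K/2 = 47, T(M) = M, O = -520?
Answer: -712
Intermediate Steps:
X = -4
K = -94 (K = -2*47 = -94)
D(g) = -4 + 2*g (D(g) = (g + g) - 4 = 2*g - 4 = -4 + 2*g)
O + D(K) = -520 + (-4 + 2*(-94)) = -520 + (-4 - 188) = -520 - 192 = -712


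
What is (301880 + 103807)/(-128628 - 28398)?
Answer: -135229/52342 ≈ -2.5836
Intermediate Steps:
(301880 + 103807)/(-128628 - 28398) = 405687/(-157026) = 405687*(-1/157026) = -135229/52342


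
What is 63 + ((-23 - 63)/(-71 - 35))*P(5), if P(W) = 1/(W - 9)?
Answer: 13313/212 ≈ 62.797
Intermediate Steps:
P(W) = 1/(-9 + W)
63 + ((-23 - 63)/(-71 - 35))*P(5) = 63 + ((-23 - 63)/(-71 - 35))/(-9 + 5) = 63 - 86/(-106)/(-4) = 63 - 86*(-1/106)*(-¼) = 63 + (43/53)*(-¼) = 63 - 43/212 = 13313/212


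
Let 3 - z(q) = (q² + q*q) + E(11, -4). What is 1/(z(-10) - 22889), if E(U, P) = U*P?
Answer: -1/23042 ≈ -4.3399e-5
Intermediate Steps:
E(U, P) = P*U
z(q) = 47 - 2*q² (z(q) = 3 - ((q² + q*q) - 4*11) = 3 - ((q² + q²) - 44) = 3 - (2*q² - 44) = 3 - (-44 + 2*q²) = 3 + (44 - 2*q²) = 47 - 2*q²)
1/(z(-10) - 22889) = 1/((47 - 2*(-10)²) - 22889) = 1/((47 - 2*100) - 22889) = 1/((47 - 200) - 22889) = 1/(-153 - 22889) = 1/(-23042) = -1/23042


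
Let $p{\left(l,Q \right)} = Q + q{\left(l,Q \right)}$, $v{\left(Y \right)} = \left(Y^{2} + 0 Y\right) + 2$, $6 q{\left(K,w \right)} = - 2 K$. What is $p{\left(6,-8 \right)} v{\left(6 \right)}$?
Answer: $-380$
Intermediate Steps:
$q{\left(K,w \right)} = - \frac{K}{3}$ ($q{\left(K,w \right)} = \frac{\left(-2\right) K}{6} = - \frac{K}{3}$)
$v{\left(Y \right)} = 2 + Y^{2}$ ($v{\left(Y \right)} = \left(Y^{2} + 0\right) + 2 = Y^{2} + 2 = 2 + Y^{2}$)
$p{\left(l,Q \right)} = Q - \frac{l}{3}$
$p{\left(6,-8 \right)} v{\left(6 \right)} = \left(-8 - 2\right) \left(2 + 6^{2}\right) = \left(-8 - 2\right) \left(2 + 36\right) = \left(-10\right) 38 = -380$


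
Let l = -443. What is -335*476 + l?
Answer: -159903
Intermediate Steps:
-335*476 + l = -335*476 - 443 = -159460 - 443 = -159903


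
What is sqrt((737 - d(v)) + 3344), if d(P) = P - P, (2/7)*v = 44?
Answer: sqrt(4081) ≈ 63.883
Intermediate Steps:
v = 154 (v = (7/2)*44 = 154)
d(P) = 0
sqrt((737 - d(v)) + 3344) = sqrt((737 - 1*0) + 3344) = sqrt((737 + 0) + 3344) = sqrt(737 + 3344) = sqrt(4081)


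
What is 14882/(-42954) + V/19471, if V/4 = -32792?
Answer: -2961978847/418178667 ≈ -7.0830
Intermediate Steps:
V = -131168 (V = 4*(-32792) = -131168)
14882/(-42954) + V/19471 = 14882/(-42954) - 131168/19471 = 14882*(-1/42954) - 131168*1/19471 = -7441/21477 - 131168/19471 = -2961978847/418178667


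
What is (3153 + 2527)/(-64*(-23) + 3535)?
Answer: 5680/5007 ≈ 1.1344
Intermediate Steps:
(3153 + 2527)/(-64*(-23) + 3535) = 5680/(1472 + 3535) = 5680/5007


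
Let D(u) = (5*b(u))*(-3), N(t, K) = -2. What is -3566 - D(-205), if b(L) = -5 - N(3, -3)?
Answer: -3611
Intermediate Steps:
b(L) = -3 (b(L) = -5 - 1*(-2) = -5 + 2 = -3)
D(u) = 45 (D(u) = (5*(-3))*(-3) = -15*(-3) = 45)
-3566 - D(-205) = -3566 - 1*45 = -3566 - 45 = -3611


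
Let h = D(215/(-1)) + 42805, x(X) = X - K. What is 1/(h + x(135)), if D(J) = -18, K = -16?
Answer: 1/42938 ≈ 2.3289e-5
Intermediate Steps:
x(X) = 16 + X (x(X) = X - 1*(-16) = X + 16 = 16 + X)
h = 42787 (h = -18 + 42805 = 42787)
1/(h + x(135)) = 1/(42787 + (16 + 135)) = 1/(42787 + 151) = 1/42938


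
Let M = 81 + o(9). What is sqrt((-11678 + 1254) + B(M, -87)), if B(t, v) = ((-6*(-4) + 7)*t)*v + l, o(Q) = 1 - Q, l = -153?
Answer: I*sqrt(207458) ≈ 455.48*I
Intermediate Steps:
M = 73 (M = 81 + (1 - 1*9) = 81 + (1 - 9) = 81 - 8 = 73)
B(t, v) = -153 + 31*t*v (B(t, v) = ((-6*(-4) + 7)*t)*v - 153 = ((24 + 7)*t)*v - 153 = (31*t)*v - 153 = 31*t*v - 153 = -153 + 31*t*v)
sqrt((-11678 + 1254) + B(M, -87)) = sqrt((-11678 + 1254) + (-153 + 31*73*(-87))) = sqrt(-10424 + (-153 - 196881)) = sqrt(-10424 - 197034) = sqrt(-207458) = I*sqrt(207458)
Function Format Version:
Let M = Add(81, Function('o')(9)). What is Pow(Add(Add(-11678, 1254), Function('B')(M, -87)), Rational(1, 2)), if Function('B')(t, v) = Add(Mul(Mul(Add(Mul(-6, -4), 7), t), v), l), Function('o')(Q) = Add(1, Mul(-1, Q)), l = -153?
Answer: Mul(I, Pow(207458, Rational(1, 2))) ≈ Mul(455.48, I)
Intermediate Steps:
M = 73 (M = Add(81, Add(1, Mul(-1, 9))) = Add(81, Add(1, -9)) = Add(81, -8) = 73)
Function('B')(t, v) = Add(-153, Mul(31, t, v)) (Function('B')(t, v) = Add(Mul(Mul(Add(Mul(-6, -4), 7), t), v), -153) = Add(Mul(Mul(Add(24, 7), t), v), -153) = Add(Mul(Mul(31, t), v), -153) = Add(Mul(31, t, v), -153) = Add(-153, Mul(31, t, v)))
Pow(Add(Add(-11678, 1254), Function('B')(M, -87)), Rational(1, 2)) = Pow(Add(Add(-11678, 1254), Add(-153, Mul(31, 73, -87))), Rational(1, 2)) = Pow(Add(-10424, Add(-153, -196881)), Rational(1, 2)) = Pow(Add(-10424, -197034), Rational(1, 2)) = Pow(-207458, Rational(1, 2)) = Mul(I, Pow(207458, Rational(1, 2)))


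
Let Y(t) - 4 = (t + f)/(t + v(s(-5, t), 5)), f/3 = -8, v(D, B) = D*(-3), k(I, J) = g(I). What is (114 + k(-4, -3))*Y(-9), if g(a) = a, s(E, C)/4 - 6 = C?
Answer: 2750/9 ≈ 305.56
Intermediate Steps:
s(E, C) = 24 + 4*C
k(I, J) = I
v(D, B) = -3*D
f = -24 (f = 3*(-8) = -24)
Y(t) = 4 + (-24 + t)/(-72 - 11*t) (Y(t) = 4 + (t - 24)/(t - 3*(24 + 4*t)) = 4 + (-24 + t)/(t + (-72 - 12*t)) = 4 + (-24 + t)/(-72 - 11*t))
(114 + k(-4, -3))*Y(-9) = (114 - 4)*((312 + 43*(-9))/(72 + 11*(-9))) = 110*((312 - 387)/(72 - 99)) = 110*(-75/(-27)) = 110*(-1/27*(-75)) = 110*(25/9) = 2750/9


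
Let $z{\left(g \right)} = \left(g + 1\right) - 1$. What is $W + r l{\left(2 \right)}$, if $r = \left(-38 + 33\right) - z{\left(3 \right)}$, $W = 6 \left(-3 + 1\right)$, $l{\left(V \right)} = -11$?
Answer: $76$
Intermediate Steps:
$W = -12$ ($W = 6 \left(-2\right) = -12$)
$z{\left(g \right)} = g$ ($z{\left(g \right)} = \left(1 + g\right) - 1 = g$)
$r = -8$ ($r = \left(-38 + 33\right) - 3 = -5 - 3 = -8$)
$W + r l{\left(2 \right)} = -12 - -88 = -12 + 88 = 76$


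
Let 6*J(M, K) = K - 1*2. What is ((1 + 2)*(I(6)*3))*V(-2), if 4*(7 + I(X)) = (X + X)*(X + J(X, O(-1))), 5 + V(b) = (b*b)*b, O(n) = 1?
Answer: -2457/2 ≈ -1228.5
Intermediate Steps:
J(M, K) = -⅓ + K/6 (J(M, K) = (K - 1*2)/6 = (K - 2)/6 = (-2 + K)/6 = -⅓ + K/6)
V(b) = -5 + b³ (V(b) = -5 + (b*b)*b = -5 + b²*b = -5 + b³)
I(X) = -7 + X*(-⅙ + X)/2 (I(X) = -7 + ((X + X)*(X + (-⅓ + (⅙)*1)))/4 = -7 + ((2*X)*(X + (-⅓ + ⅙)))/4 = -7 + ((2*X)*(X - ⅙))/4 = -7 + ((2*X)*(-⅙ + X))/4 = -7 + (2*X*(-⅙ + X))/4 = -7 + X*(-⅙ + X)/2)
((1 + 2)*(I(6)*3))*V(-2) = ((1 + 2)*((-7 + (½)*6² - 1/12*6)*3))*(-5 + (-2)³) = (3*((-7 + (½)*36 - ½)*3))*(-5 - 8) = (3*((-7 + 18 - ½)*3))*(-13) = (3*((21/2)*3))*(-13) = (3*(63/2))*(-13) = (189/2)*(-13) = -2457/2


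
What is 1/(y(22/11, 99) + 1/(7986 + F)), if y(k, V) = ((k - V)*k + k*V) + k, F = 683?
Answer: 8669/52015 ≈ 0.16666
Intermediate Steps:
y(k, V) = k + V*k + k*(k - V) (y(k, V) = (k*(k - V) + V*k) + k = (V*k + k*(k - V)) + k = k + V*k + k*(k - V))
1/(y(22/11, 99) + 1/(7986 + F)) = 1/((22/11)*(1 + 22/11) + 1/(7986 + 683)) = 1/((22*(1/11))*(1 + 22*(1/11)) + 1/8669) = 1/(2*(1 + 2) + 1/8669) = 1/(2*3 + 1/8669) = 1/(6 + 1/8669) = 1/(52015/8669) = 8669/52015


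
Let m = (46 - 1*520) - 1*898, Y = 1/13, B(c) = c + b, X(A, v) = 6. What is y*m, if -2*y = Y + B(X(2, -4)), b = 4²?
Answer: 196882/13 ≈ 15145.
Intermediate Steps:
b = 16
B(c) = 16 + c (B(c) = c + 16 = 16 + c)
Y = 1/13 ≈ 0.076923
y = -287/26 (y = -(1/13 + (16 + 6))/2 = -(1/13 + 22)/2 = -½*287/13 = -287/26 ≈ -11.038)
m = -1372 (m = (46 - 520) - 898 = -474 - 898 = -1372)
y*m = -287/26*(-1372) = 196882/13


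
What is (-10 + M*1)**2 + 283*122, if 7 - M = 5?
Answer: 34590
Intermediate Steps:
M = 2 (M = 7 - 1*5 = 7 - 5 = 2)
(-10 + M*1)**2 + 283*122 = (-10 + 2*1)**2 + 283*122 = (-10 + 2)**2 + 34526 = (-8)**2 + 34526 = 64 + 34526 = 34590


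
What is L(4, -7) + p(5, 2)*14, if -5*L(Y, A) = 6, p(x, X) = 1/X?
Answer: 29/5 ≈ 5.8000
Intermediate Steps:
L(Y, A) = -6/5 (L(Y, A) = -⅕*6 = -6/5)
L(4, -7) + p(5, 2)*14 = -6/5 + 14/2 = -6/5 + (½)*14 = -6/5 + 7 = 29/5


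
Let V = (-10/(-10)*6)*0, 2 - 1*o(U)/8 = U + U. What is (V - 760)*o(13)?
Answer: 145920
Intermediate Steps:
o(U) = 16 - 16*U (o(U) = 16 - 8*(U + U) = 16 - 16*U)
V = 0 (V = (-10*(-⅒)*6)*0 = (1*6)*0 = 6*0 = 0)
(V - 760)*o(13) = (0 - 760)*(16 - 16*13) = -760*(16 - 208) = -760*(-192) = 145920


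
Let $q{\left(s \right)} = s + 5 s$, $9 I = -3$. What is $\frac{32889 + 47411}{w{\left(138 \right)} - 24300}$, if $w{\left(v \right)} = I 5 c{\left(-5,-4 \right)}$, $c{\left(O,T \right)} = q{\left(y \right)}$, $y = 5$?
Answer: $- \frac{1606}{487} \approx -3.2977$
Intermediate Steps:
$I = - \frac{1}{3}$ ($I = \frac{1}{9} \left(-3\right) = - \frac{1}{3} \approx -0.33333$)
$q{\left(s \right)} = 6 s$
$c{\left(O,T \right)} = 30$ ($c{\left(O,T \right)} = 6 \cdot 5 = 30$)
$w{\left(v \right)} = -50$ ($w{\left(v \right)} = \left(- \frac{1}{3}\right) 5 \cdot 30 = \left(- \frac{5}{3}\right) 30 = -50$)
$\frac{32889 + 47411}{w{\left(138 \right)} - 24300} = \frac{32889 + 47411}{-50 - 24300} = \frac{80300}{-24350} = 80300 \left(- \frac{1}{24350}\right) = - \frac{1606}{487}$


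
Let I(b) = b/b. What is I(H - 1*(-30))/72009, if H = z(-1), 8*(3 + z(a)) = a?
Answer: 1/72009 ≈ 1.3887e-5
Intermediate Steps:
z(a) = -3 + a/8
H = -25/8 (H = -3 + (⅛)*(-1) = -3 - ⅛ = -25/8 ≈ -3.1250)
I(b) = 1
I(H - 1*(-30))/72009 = 1/72009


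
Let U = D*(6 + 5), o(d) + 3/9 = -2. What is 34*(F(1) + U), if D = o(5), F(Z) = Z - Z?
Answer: -2618/3 ≈ -872.67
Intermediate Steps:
F(Z) = 0
o(d) = -7/3 (o(d) = -1/3 - 2 = -7/3)
D = -7/3 ≈ -2.3333
U = -77/3 (U = -7*(6 + 5)/3 = -7/3*11 = -77/3 ≈ -25.667)
34*(F(1) + U) = 34*(0 - 77/3) = 34*(-77/3) = -2618/3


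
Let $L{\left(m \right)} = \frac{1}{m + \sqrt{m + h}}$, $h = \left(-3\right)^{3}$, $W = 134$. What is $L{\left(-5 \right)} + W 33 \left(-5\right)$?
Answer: $- \frac{1260275}{57} - \frac{4 i \sqrt{2}}{57} \approx -22110.0 - 0.099243 i$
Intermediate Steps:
$h = -27$
$L{\left(m \right)} = \frac{1}{m + \sqrt{-27 + m}}$ ($L{\left(m \right)} = \frac{1}{m + \sqrt{m - 27}} = \frac{1}{m + \sqrt{-27 + m}}$)
$L{\left(-5 \right)} + W 33 \left(-5\right) = \frac{1}{-5 + \sqrt{-27 - 5}} + 134 \cdot 33 \left(-5\right) = \frac{1}{-5 + \sqrt{-32}} + 134 \left(-165\right) = \frac{1}{-5 + 4 i \sqrt{2}} - 22110 = -22110 + \frac{1}{-5 + 4 i \sqrt{2}}$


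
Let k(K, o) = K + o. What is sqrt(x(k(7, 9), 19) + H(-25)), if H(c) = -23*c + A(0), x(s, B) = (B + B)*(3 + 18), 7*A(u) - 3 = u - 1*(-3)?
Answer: sqrt(67319)/7 ≈ 37.066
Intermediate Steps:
A(u) = 6/7 + u/7 (A(u) = 3/7 + (u - 1*(-3))/7 = 3/7 + (u + 3)/7 = 3/7 + (3 + u)/7 = 3/7 + (3/7 + u/7) = 6/7 + u/7)
x(s, B) = 42*B (x(s, B) = (2*B)*21 = 42*B)
H(c) = 6/7 - 23*c (H(c) = -23*c + (6/7 + (1/7)*0) = -23*c + (6/7 + 0) = -23*c + 6/7 = 6/7 - 23*c)
sqrt(x(k(7, 9), 19) + H(-25)) = sqrt(42*19 + (6/7 - 23*(-25))) = sqrt(798 + (6/7 + 575)) = sqrt(798 + 4031/7) = sqrt(9617/7) = sqrt(67319)/7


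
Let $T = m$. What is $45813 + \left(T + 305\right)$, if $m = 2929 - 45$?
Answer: $49002$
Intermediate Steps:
$m = 2884$ ($m = 2929 - 45 = 2884$)
$T = 2884$
$45813 + \left(T + 305\right) = 45813 + \left(2884 + 305\right) = 45813 + 3189 = 49002$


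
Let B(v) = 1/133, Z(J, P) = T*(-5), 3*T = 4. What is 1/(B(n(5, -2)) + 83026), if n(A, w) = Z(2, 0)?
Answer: 133/11042459 ≈ 1.2044e-5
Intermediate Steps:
T = 4/3 (T = (⅓)*4 = 4/3 ≈ 1.3333)
Z(J, P) = -20/3 (Z(J, P) = (4/3)*(-5) = -20/3)
n(A, w) = -20/3
B(v) = 1/133
1/(B(n(5, -2)) + 83026) = 1/(1/133 + 83026) = 1/(11042459/133) = 133/11042459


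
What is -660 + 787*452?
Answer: 355064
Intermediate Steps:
-660 + 787*452 = -660 + 355724 = 355064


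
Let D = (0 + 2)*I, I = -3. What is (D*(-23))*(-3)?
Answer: -414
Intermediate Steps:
D = -6 (D = (0 + 2)*(-3) = 2*(-3) = -6)
(D*(-23))*(-3) = -6*(-23)*(-3) = 138*(-3) = -414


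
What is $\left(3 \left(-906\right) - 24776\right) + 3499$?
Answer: $-23995$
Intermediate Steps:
$\left(3 \left(-906\right) - 24776\right) + 3499 = \left(-2718 - 24776\right) + 3499 = -27494 + 3499 = -23995$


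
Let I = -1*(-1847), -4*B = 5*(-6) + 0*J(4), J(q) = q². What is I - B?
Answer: 3679/2 ≈ 1839.5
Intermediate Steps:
B = 15/2 (B = -(5*(-6) + 0*4²)/4 = -(-30 + 0*16)/4 = -(-30 + 0)/4 = -¼*(-30) = 15/2 ≈ 7.5000)
I = 1847
I - B = 1847 - 1*15/2 = 1847 - 15/2 = 3679/2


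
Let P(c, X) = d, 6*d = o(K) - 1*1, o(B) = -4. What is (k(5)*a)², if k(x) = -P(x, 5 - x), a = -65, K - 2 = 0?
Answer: 105625/36 ≈ 2934.0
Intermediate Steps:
K = 2 (K = 2 + 0 = 2)
d = -⅚ (d = (-4 - 1*1)/6 = (-4 - 1)/6 = (⅙)*(-5) = -⅚ ≈ -0.83333)
P(c, X) = -⅚
k(x) = ⅚ (k(x) = -1*(-⅚) = ⅚)
(k(5)*a)² = ((⅚)*(-65))² = (-325/6)² = 105625/36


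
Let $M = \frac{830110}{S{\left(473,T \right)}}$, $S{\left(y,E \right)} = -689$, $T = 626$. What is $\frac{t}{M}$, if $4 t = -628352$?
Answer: $\frac{54116816}{415055} \approx 130.38$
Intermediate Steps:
$t = -157088$ ($t = \frac{1}{4} \left(-628352\right) = -157088$)
$M = - \frac{830110}{689}$ ($M = \frac{830110}{-689} = 830110 \left(- \frac{1}{689}\right) = - \frac{830110}{689} \approx -1204.8$)
$\frac{t}{M} = - \frac{157088}{- \frac{830110}{689}} = \left(-157088\right) \left(- \frac{689}{830110}\right) = \frac{54116816}{415055}$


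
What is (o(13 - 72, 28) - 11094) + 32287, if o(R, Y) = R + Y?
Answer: 21162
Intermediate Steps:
(o(13 - 72, 28) - 11094) + 32287 = (((13 - 72) + 28) - 11094) + 32287 = ((-59 + 28) - 11094) + 32287 = (-31 - 11094) + 32287 = -11125 + 32287 = 21162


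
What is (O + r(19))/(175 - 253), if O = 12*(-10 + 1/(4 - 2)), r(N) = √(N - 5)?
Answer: 19/13 - √14/78 ≈ 1.4136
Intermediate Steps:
r(N) = √(-5 + N)
O = -114 (O = 12*(-10 + 1/2) = 12*(-10 + ½) = 12*(-19/2) = -114)
(O + r(19))/(175 - 253) = (-114 + √(-5 + 19))/(175 - 253) = (-114 + √14)/(-78) = (-114 + √14)*(-1/78) = 19/13 - √14/78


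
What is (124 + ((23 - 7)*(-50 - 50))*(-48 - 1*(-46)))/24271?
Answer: 3324/24271 ≈ 0.13695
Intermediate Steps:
(124 + ((23 - 7)*(-50 - 50))*(-48 - 1*(-46)))/24271 = (124 + (16*(-100))*(-48 + 46))*(1/24271) = (124 - 1600*(-2))*(1/24271) = (124 + 3200)*(1/24271) = 3324*(1/24271) = 3324/24271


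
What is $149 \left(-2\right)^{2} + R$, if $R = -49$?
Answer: $547$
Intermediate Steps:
$149 \left(-2\right)^{2} + R = 149 \left(-2\right)^{2} - 49 = 149 \cdot 4 - 49 = 596 - 49 = 547$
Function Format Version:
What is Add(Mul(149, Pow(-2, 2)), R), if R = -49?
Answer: 547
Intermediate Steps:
Add(Mul(149, Pow(-2, 2)), R) = Add(Mul(149, Pow(-2, 2)), -49) = Add(Mul(149, 4), -49) = Add(596, -49) = 547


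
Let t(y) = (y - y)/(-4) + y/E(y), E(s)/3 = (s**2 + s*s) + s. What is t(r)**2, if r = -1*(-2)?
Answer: 1/225 ≈ 0.0044444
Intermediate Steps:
r = 2
E(s) = 3*s + 6*s**2 (E(s) = 3*((s**2 + s*s) + s) = 3*((s**2 + s**2) + s) = 3*(2*s**2 + s) = 3*(s + 2*s**2) = 3*s + 6*s**2)
t(y) = 1/(3*(1 + 2*y)) (t(y) = (y - y)/(-4) + y/((3*y*(1 + 2*y))) = 0*(-1/4) + y*(1/(3*y*(1 + 2*y))) = 0 + 1/(3*(1 + 2*y)) = 1/(3*(1 + 2*y)))
t(r)**2 = (1/(3*(1 + 2*2)))**2 = (1/(3*(1 + 4)))**2 = ((1/3)/5)**2 = ((1/3)*(1/5))**2 = (1/15)**2 = 1/225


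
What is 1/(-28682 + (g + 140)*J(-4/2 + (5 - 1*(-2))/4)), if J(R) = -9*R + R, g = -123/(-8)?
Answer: -4/113485 ≈ -3.5247e-5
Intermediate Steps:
g = 123/8 (g = -123*(-1/8) = 123/8 ≈ 15.375)
J(R) = -8*R
1/(-28682 + (g + 140)*J(-4/2 + (5 - 1*(-2))/4)) = 1/(-28682 + (123/8 + 140)*(-8*(-4/2 + (5 - 1*(-2))/4))) = 1/(-28682 + 1243*(-8*(-4*1/2 + (5 + 2)*(1/4)))/8) = 1/(-28682 + 1243*(-8*(-2 + 7*(1/4)))/8) = 1/(-28682 + 1243*(-8*(-2 + 7/4))/8) = 1/(-28682 + 1243*(-8*(-1/4))/8) = 1/(-28682 + (1243/8)*2) = 1/(-28682 + 1243/4) = 1/(-113485/4) = -4/113485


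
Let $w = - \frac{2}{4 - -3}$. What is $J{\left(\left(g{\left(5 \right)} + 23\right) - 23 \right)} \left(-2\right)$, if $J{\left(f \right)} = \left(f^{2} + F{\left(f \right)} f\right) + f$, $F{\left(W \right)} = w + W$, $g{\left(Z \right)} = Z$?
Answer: $- \frac{750}{7} \approx -107.14$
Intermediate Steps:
$w = - \frac{2}{7}$ ($w = - \frac{2}{4 + 3} = - \frac{2}{7} \approx -0.28571$)
$F{\left(W \right)} = - \frac{2}{7} + W$
$J{\left(f \right)} = f + f^{2} + f \left(- \frac{2}{7} + f\right)$ ($J{\left(f \right)} = \left(f^{2} + \left(- \frac{2}{7} + f\right) f\right) + f = \left(f^{2} + f \left(- \frac{2}{7} + f\right)\right) + f = f + f^{2} + f \left(- \frac{2}{7} + f\right)$)
$J{\left(\left(g{\left(5 \right)} + 23\right) - 23 \right)} \left(-2\right) = \frac{\left(\left(5 + 23\right) - 23\right) \left(5 + 14 \left(\left(5 + 23\right) - 23\right)\right)}{7} \left(-2\right) = \frac{\left(28 - 23\right) \left(5 + 14 \left(28 - 23\right)\right)}{7} \left(-2\right) = \frac{1}{7} \cdot 5 \left(5 + 14 \cdot 5\right) \left(-2\right) = \frac{1}{7} \cdot 5 \left(5 + 70\right) \left(-2\right) = \frac{1}{7} \cdot 5 \cdot 75 \left(-2\right) = \frac{375}{7} \left(-2\right) = - \frac{750}{7}$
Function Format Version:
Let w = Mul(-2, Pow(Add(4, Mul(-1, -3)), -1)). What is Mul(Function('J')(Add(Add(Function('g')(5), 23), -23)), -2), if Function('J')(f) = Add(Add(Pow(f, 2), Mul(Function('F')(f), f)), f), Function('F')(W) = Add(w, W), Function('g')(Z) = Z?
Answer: Rational(-750, 7) ≈ -107.14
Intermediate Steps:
w = Rational(-2, 7) (w = Mul(-2, Pow(Add(4, 3), -1)) = Mul(-2, Pow(7, -1)) = Mul(-2, Rational(1, 7)) = Rational(-2, 7) ≈ -0.28571)
Function('F')(W) = Add(Rational(-2, 7), W)
Function('J')(f) = Add(f, Pow(f, 2), Mul(f, Add(Rational(-2, 7), f))) (Function('J')(f) = Add(Add(Pow(f, 2), Mul(Add(Rational(-2, 7), f), f)), f) = Add(Add(Pow(f, 2), Mul(f, Add(Rational(-2, 7), f))), f) = Add(f, Pow(f, 2), Mul(f, Add(Rational(-2, 7), f))))
Mul(Function('J')(Add(Add(Function('g')(5), 23), -23)), -2) = Mul(Mul(Rational(1, 7), Add(Add(5, 23), -23), Add(5, Mul(14, Add(Add(5, 23), -23)))), -2) = Mul(Mul(Rational(1, 7), Add(28, -23), Add(5, Mul(14, Add(28, -23)))), -2) = Mul(Mul(Rational(1, 7), 5, Add(5, Mul(14, 5))), -2) = Mul(Mul(Rational(1, 7), 5, Add(5, 70)), -2) = Mul(Mul(Rational(1, 7), 5, 75), -2) = Mul(Rational(375, 7), -2) = Rational(-750, 7)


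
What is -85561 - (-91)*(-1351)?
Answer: -208502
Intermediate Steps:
-85561 - (-91)*(-1351) = -85561 - 1*122941 = -85561 - 122941 = -208502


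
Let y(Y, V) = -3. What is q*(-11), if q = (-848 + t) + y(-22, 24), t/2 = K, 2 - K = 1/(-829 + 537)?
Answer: 1360271/146 ≈ 9316.9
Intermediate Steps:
K = 585/292 (K = 2 - 1/(-829 + 537) = 2 - 1/(-292) = 2 - 1*(-1/292) = 2 + 1/292 = 585/292 ≈ 2.0034)
t = 585/146 (t = 2*(585/292) = 585/146 ≈ 4.0069)
q = -123661/146 (q = (-848 + 585/146) - 3 = -123223/146 - 3 = -123661/146 ≈ -846.99)
q*(-11) = -123661/146*(-11) = 1360271/146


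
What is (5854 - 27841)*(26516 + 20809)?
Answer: -1040534775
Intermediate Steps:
(5854 - 27841)*(26516 + 20809) = -21987*47325 = -1040534775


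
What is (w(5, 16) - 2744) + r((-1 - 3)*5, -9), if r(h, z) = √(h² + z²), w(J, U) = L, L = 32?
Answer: -2712 + √481 ≈ -2690.1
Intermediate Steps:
w(J, U) = 32
(w(5, 16) - 2744) + r((-1 - 3)*5, -9) = (32 - 2744) + √(((-1 - 3)*5)² + (-9)²) = -2712 + √((-4*5)² + 81) = -2712 + √((-20)² + 81) = -2712 + √(400 + 81) = -2712 + √481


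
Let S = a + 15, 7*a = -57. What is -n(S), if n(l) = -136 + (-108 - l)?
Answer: 1756/7 ≈ 250.86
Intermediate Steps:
a = -57/7 (a = (⅐)*(-57) = -57/7 ≈ -8.1429)
S = 48/7 (S = -57/7 + 15 = 48/7 ≈ 6.8571)
n(l) = -244 - l
-n(S) = -(-244 - 1*48/7) = -(-244 - 48/7) = -1*(-1756/7) = 1756/7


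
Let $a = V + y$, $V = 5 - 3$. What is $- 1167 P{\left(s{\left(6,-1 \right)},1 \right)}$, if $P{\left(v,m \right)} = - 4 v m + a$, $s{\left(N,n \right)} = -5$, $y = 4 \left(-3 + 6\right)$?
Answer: $-39678$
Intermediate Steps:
$y = 12$ ($y = 4 \cdot 3 = 12$)
$V = 2$ ($V = 5 - 3 = 2$)
$a = 14$ ($a = 2 + 12 = 14$)
$P{\left(v,m \right)} = 14 - 4 m v$ ($P{\left(v,m \right)} = - 4 v m + 14 = - 4 m v + 14 = 14 - 4 m v$)
$- 1167 P{\left(s{\left(6,-1 \right)},1 \right)} = - 1167 \left(14 - 4 \left(-5\right)\right) = - 1167 \left(14 + 20\right) = \left(-1167\right) 34 = -39678$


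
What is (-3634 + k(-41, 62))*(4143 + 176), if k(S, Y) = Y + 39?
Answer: -15259027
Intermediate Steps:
k(S, Y) = 39 + Y
(-3634 + k(-41, 62))*(4143 + 176) = (-3634 + (39 + 62))*(4143 + 176) = (-3634 + 101)*4319 = -3533*4319 = -15259027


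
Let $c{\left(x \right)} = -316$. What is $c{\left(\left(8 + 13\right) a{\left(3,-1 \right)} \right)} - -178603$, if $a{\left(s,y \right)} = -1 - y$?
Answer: $178287$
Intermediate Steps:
$c{\left(\left(8 + 13\right) a{\left(3,-1 \right)} \right)} - -178603 = -316 - -178603 = -316 + 178603 = 178287$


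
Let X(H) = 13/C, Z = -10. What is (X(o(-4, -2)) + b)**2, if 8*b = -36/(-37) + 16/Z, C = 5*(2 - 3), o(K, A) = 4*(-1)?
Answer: 982081/136900 ≈ 7.1737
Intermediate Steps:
o(K, A) = -4
C = -5 (C = 5*(-1) = -5)
X(H) = -13/5 (X(H) = 13/(-5) = 13*(-1/5) = -13/5)
b = -29/370 (b = (-36/(-37) + 16/(-10))/8 = (-36*(-1/37) + 16*(-1/10))/8 = (36/37 - 8/5)/8 = (1/8)*(-116/185) = -29/370 ≈ -0.078378)
(X(o(-4, -2)) + b)**2 = (-13/5 - 29/370)**2 = (-991/370)**2 = 982081/136900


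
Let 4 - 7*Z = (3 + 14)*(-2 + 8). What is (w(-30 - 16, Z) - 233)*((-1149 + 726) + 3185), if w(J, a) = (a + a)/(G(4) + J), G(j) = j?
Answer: -1925114/3 ≈ -6.4171e+5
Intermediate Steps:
Z = -14 (Z = 4/7 - (3 + 14)*(-2 + 8)/7 = 4/7 - 17*6/7 = 4/7 - 1/7*102 = 4/7 - 102/7 = -14)
w(J, a) = 2*a/(4 + J) (w(J, a) = (a + a)/(4 + J) = (2*a)/(4 + J) = 2*a/(4 + J))
(w(-30 - 16, Z) - 233)*((-1149 + 726) + 3185) = (2*(-14)/(4 + (-30 - 16)) - 233)*((-1149 + 726) + 3185) = (2*(-14)/(4 - 46) - 233)*(-423 + 3185) = (2*(-14)/(-42) - 233)*2762 = (2*(-14)*(-1/42) - 233)*2762 = (2/3 - 233)*2762 = -697/3*2762 = -1925114/3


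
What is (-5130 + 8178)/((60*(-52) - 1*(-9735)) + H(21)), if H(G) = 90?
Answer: 1016/2235 ≈ 0.45459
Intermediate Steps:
(-5130 + 8178)/((60*(-52) - 1*(-9735)) + H(21)) = (-5130 + 8178)/((60*(-52) - 1*(-9735)) + 90) = 3048/((-3120 + 9735) + 90) = 3048/(6615 + 90) = 3048/6705 = 3048*(1/6705) = 1016/2235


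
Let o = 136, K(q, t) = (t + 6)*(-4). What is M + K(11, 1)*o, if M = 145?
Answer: -3663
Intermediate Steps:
K(q, t) = -24 - 4*t (K(q, t) = (6 + t)*(-4) = -24 - 4*t)
M + K(11, 1)*o = 145 + (-24 - 4*1)*136 = 145 + (-24 - 4)*136 = 145 - 28*136 = 145 - 3808 = -3663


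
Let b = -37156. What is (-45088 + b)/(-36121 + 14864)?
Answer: 2836/733 ≈ 3.8690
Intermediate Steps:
(-45088 + b)/(-36121 + 14864) = (-45088 - 37156)/(-36121 + 14864) = -82244/(-21257) = -82244*(-1/21257) = 2836/733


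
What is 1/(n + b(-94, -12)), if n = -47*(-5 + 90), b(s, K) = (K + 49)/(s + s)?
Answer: -188/751097 ≈ -0.00025030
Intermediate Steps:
b(s, K) = (49 + K)/(2*s) (b(s, K) = (49 + K)/((2*s)) = (49 + K)*(1/(2*s)) = (49 + K)/(2*s))
n = -3995 (n = -47*85 = -3995)
1/(n + b(-94, -12)) = 1/(-3995 + (1/2)*(49 - 12)/(-94)) = 1/(-3995 + (1/2)*(-1/94)*37) = 1/(-3995 - 37/188) = 1/(-751097/188) = -188/751097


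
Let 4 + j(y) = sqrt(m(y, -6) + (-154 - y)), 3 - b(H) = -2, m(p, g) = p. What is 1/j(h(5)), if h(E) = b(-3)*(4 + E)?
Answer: -2/85 - I*sqrt(154)/170 ≈ -0.023529 - 0.072998*I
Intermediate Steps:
b(H) = 5 (b(H) = 3 - 1*(-2) = 3 + 2 = 5)
h(E) = 20 + 5*E (h(E) = 5*(4 + E) = 20 + 5*E)
j(y) = -4 + I*sqrt(154) (j(y) = -4 + sqrt(y + (-154 - y)) = -4 + sqrt(-154) = -4 + I*sqrt(154))
1/j(h(5)) = 1/(-4 + I*sqrt(154))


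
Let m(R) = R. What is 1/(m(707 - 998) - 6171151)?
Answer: -1/6171442 ≈ -1.6204e-7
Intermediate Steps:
1/(m(707 - 998) - 6171151) = 1/((707 - 998) - 6171151) = 1/(-291 - 6171151) = 1/(-6171442) = -1/6171442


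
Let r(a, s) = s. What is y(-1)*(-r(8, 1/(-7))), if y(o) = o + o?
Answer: -2/7 ≈ -0.28571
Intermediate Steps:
y(o) = 2*o
y(-1)*(-r(8, 1/(-7))) = (2*(-1))*(-1/(-7)) = -(-2)*(-1)/7 = -2*⅐ = -2/7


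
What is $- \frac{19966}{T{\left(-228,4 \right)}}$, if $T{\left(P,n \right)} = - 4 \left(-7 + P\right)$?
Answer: $- \frac{9983}{470} \approx -21.24$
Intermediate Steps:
$T{\left(P,n \right)} = 28 - 4 P$
$- \frac{19966}{T{\left(-228,4 \right)}} = - \frac{19966}{28 - -912} = - \frac{19966}{28 + 912} = - \frac{19966}{940} = \left(-19966\right) \frac{1}{940} = - \frac{9983}{470}$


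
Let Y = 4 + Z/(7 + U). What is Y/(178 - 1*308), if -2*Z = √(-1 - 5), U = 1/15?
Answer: -2/65 + 3*I*√6/5512 ≈ -0.030769 + 0.0013332*I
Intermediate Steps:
U = 1/15 ≈ 0.066667
Z = -I*√6/2 (Z = -√(-1 - 5)/2 = -I*√6/2 ≈ -1.2247*I)
Y = 4 - 15*I*√6/212 (Y = 4 + (-I*√6/2)/(7 + 1/15) = 4 + (-I*√6/2)/(106/15) = 4 - I*√6/2*(15/106) = 4 - 15*I*√6/212 ≈ 4.0 - 0.17331*I)
Y/(178 - 1*308) = (4 - 15*I*√6/212)/(178 - 1*308) = (4 - 15*I*√6/212)/(178 - 308) = (4 - 15*I*√6/212)/(-130) = (4 - 15*I*√6/212)*(-1/130) = -2/65 + 3*I*√6/5512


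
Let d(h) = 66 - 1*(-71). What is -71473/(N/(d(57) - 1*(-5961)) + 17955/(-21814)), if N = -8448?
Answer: 4753732555078/146887131 ≈ 32363.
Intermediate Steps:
d(h) = 137 (d(h) = 66 + 71 = 137)
-71473/(N/(d(57) - 1*(-5961)) + 17955/(-21814)) = -71473/(-8448/(137 - 1*(-5961)) + 17955/(-21814)) = -71473/(-8448/(137 + 5961) + 17955*(-1/21814)) = -71473/(-8448/6098 - 17955/21814) = -71473/(-8448*1/6098 - 17955/21814) = -71473/(-4224/3049 - 17955/21814) = -71473/(-146887131/66510886) = -71473*(-66510886/146887131) = 4753732555078/146887131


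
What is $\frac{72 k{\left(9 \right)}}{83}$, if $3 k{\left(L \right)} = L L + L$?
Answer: $\frac{2160}{83} \approx 26.024$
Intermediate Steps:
$k{\left(L \right)} = \frac{L}{3} + \frac{L^{2}}{3}$ ($k{\left(L \right)} = \frac{L L + L}{3} = \frac{L^{2} + L}{3} = \frac{L + L^{2}}{3} = \frac{L}{3} + \frac{L^{2}}{3}$)
$\frac{72 k{\left(9 \right)}}{83} = \frac{72 \cdot \frac{1}{3} \cdot 9 \left(1 + 9\right)}{83} = 72 \cdot \frac{1}{3} \cdot 9 \cdot 10 \cdot \frac{1}{83} = 72 \cdot 30 \cdot \frac{1}{83} = 2160 \cdot \frac{1}{83} = \frac{2160}{83}$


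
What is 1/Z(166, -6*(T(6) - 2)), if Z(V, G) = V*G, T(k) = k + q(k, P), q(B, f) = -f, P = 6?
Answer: 1/1992 ≈ 0.00050201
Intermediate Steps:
T(k) = -6 + k (T(k) = k - 1*6 = k - 6 = -6 + k)
Z(V, G) = G*V
1/Z(166, -6*(T(6) - 2)) = 1/(-6*((-6 + 6) - 2)*166) = 1/(-6*(0 - 2)*166) = 1/(-6*(-2)*166) = 1/(12*166) = 1/1992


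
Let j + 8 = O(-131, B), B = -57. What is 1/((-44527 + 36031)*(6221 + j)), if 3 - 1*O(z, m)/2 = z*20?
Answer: -1/97355664 ≈ -1.0272e-8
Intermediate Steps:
O(z, m) = 6 - 40*z (O(z, m) = 6 - 2*z*20 = 6 - 40*z)
j = 5238 (j = -8 + (6 - 40*(-131)) = -8 + (6 + 5240) = -8 + 5246 = 5238)
1/((-44527 + 36031)*(6221 + j)) = 1/((-44527 + 36031)*(6221 + 5238)) = 1/(-8496*11459) = 1/(-97355664) = -1/97355664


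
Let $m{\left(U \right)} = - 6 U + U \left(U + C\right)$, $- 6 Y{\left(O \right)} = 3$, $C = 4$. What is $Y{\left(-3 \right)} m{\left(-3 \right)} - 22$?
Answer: $- \frac{59}{2} \approx -29.5$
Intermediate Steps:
$Y{\left(O \right)} = - \frac{1}{2}$ ($Y{\left(O \right)} = \left(- \frac{1}{6}\right) 3 = - \frac{1}{2}$)
$m{\left(U \right)} = - 6 U + U \left(4 + U\right)$ ($m{\left(U \right)} = - 6 U + U \left(U + 4\right) = - 6 U + U \left(4 + U\right)$)
$Y{\left(-3 \right)} m{\left(-3 \right)} - 22 = - \frac{\left(-3\right) \left(-2 - 3\right)}{2} - 22 = - \frac{\left(-3\right) \left(-5\right)}{2} - 22 = \left(- \frac{1}{2}\right) 15 - 22 = - \frac{15}{2} - 22 = - \frac{59}{2}$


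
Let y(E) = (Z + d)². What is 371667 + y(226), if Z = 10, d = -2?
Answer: 371731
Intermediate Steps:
y(E) = 64 (y(E) = (10 - 2)² = 8² = 64)
371667 + y(226) = 371667 + 64 = 371731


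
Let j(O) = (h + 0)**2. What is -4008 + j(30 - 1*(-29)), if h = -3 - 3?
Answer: -3972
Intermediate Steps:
h = -6
j(O) = 36 (j(O) = (-6 + 0)**2 = (-6)**2 = 36)
-4008 + j(30 - 1*(-29)) = -4008 + 36 = -3972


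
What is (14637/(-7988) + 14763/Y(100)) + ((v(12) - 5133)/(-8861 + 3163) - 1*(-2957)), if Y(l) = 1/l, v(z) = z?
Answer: 33664631458145/22757812 ≈ 1.4793e+6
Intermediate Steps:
(14637/(-7988) + 14763/Y(100)) + ((v(12) - 5133)/(-8861 + 3163) - 1*(-2957)) = (14637/(-7988) + 14763/(1/100)) + ((12 - 5133)/(-8861 + 3163) - 1*(-2957)) = (14637*(-1/7988) + 14763/(1/100)) + (-5121/(-5698) + 2957) = (-14637/7988 + 14763*100) + (-5121*(-1/5698) + 2957) = (-14637/7988 + 1476300) + (5121/5698 + 2957) = 11792669763/7988 + 16854107/5698 = 33664631458145/22757812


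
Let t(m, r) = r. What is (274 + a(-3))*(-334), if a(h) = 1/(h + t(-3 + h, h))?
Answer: -274381/3 ≈ -91460.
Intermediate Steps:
a(h) = 1/(2*h) (a(h) = 1/(h + h) = 1/(2*h))
(274 + a(-3))*(-334) = (274 + (1/2)/(-3))*(-334) = (274 + (1/2)*(-1/3))*(-334) = (274 - 1/6)*(-334) = (1643/6)*(-334) = -274381/3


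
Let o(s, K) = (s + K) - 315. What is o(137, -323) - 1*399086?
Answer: -399587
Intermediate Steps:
o(s, K) = -315 + K + s (o(s, K) = (K + s) - 315 = -315 + K + s)
o(137, -323) - 1*399086 = (-315 - 323 + 137) - 1*399086 = -501 - 399086 = -399587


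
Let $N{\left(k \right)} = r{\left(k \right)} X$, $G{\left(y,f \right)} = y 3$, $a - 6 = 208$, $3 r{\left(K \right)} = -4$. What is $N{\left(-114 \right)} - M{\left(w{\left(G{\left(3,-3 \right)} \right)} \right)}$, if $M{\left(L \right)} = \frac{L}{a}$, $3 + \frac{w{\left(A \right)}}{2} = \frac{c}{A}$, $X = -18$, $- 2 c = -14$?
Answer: $\frac{23132}{963} \approx 24.021$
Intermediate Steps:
$c = 7$ ($c = \left(- \frac{1}{2}\right) \left(-14\right) = 7$)
$r{\left(K \right)} = - \frac{4}{3}$ ($r{\left(K \right)} = \frac{1}{3} \left(-4\right) = - \frac{4}{3}$)
$a = 214$ ($a = 6 + 208 = 214$)
$G{\left(y,f \right)} = 3 y$
$w{\left(A \right)} = -6 + \frac{14}{A}$ ($w{\left(A \right)} = -6 + 2 \frac{7}{A} = -6 + \frac{14}{A}$)
$N{\left(k \right)} = 24$ ($N{\left(k \right)} = \left(- \frac{4}{3}\right) \left(-18\right) = 24$)
$M{\left(L \right)} = \frac{L}{214}$
$N{\left(-114 \right)} - M{\left(w{\left(G{\left(3,-3 \right)} \right)} \right)} = 24 - \frac{-6 + \frac{14}{3 \cdot 3}}{214} = 24 - \frac{-6 + \frac{14}{9}}{214} = 24 - \frac{1}{214} \left(- \frac{40}{9}\right) = 24 - - \frac{20}{963} = 24 + \frac{20}{963} = \frac{23132}{963}$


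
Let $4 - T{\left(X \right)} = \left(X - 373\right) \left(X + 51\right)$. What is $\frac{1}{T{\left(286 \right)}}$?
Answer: $\frac{1}{29323} \approx 3.4103 \cdot 10^{-5}$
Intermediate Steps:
$T{\left(X \right)} = 4 - \left(-373 + X\right) \left(51 + X\right)$ ($T{\left(X \right)} = 4 - \left(X - 373\right) \left(X + 51\right) = 4 - \left(-373 + X\right) \left(51 + X\right)$)
$\frac{1}{T{\left(286 \right)}} = \frac{1}{19027 - 286^{2} + 322 \cdot 286} = \frac{1}{19027 - 81796 + 92092} = \frac{1}{29323}$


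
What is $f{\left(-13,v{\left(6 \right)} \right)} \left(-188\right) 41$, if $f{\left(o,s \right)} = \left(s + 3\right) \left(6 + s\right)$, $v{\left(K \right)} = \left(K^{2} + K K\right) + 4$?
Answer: $-49932424$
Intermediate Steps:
$v{\left(K \right)} = 4 + 2 K^{2}$ ($v{\left(K \right)} = \left(K^{2} + K^{2}\right) + 4 = 2 K^{2} + 4 = 4 + 2 K^{2}$)
$f{\left(o,s \right)} = \left(3 + s\right) \left(6 + s\right)$
$f{\left(-13,v{\left(6 \right)} \right)} \left(-188\right) 41 = \left(18 + \left(4 + 2 \cdot 6^{2}\right)^{2} + 9 \left(4 + 2 \cdot 6^{2}\right)\right) \left(-188\right) 41 = \left(18 + \left(4 + 2 \cdot 36\right)^{2} + 9 \left(4 + 2 \cdot 36\right)\right) \left(-188\right) 41 = \left(18 + \left(4 + 72\right)^{2} + 9 \left(4 + 72\right)\right) \left(-188\right) 41 = \left(18 + 76^{2} + 9 \cdot 76\right) \left(-188\right) 41 = \left(18 + 5776 + 684\right) \left(-188\right) 41 = 6478 \left(-188\right) 41 = \left(-1217864\right) 41 = -49932424$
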